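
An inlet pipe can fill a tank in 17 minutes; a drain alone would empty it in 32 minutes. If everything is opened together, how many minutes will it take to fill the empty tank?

544/15 minutes

Net rate = 1/17 − 1/32 = (32 − 17)/544 = 15/544 per minute.
Filling time = 1 ÷ (15/544) = 544/15 minutes.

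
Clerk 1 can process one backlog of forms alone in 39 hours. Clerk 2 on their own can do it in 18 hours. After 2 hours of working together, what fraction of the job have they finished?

Combined rate: 1/39 + 1/18 = (6 + 13)/234 = 19/234 per hour.
In 2 hours they complete 2·19/234 = 19/117 of the job.

19/117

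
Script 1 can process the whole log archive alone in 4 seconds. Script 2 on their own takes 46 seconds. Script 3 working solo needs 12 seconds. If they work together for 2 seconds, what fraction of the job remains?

Combined rate: 1/4 + 1/46 + 1/12 = (69 + 6 + 23)/276 = 98/276 = 49/138 per second.
In 2 seconds they complete 2·49/138 = 49/69 of the job.
So 20/69 remains.

20/69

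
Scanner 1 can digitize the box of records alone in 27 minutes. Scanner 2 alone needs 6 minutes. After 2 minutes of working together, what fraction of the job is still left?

Combined rate: 1/27 + 1/6 = (2 + 9)/54 = 11/54 per minute.
In 2 minutes they complete 2·11/54 = 11/27 of the job.
So 16/27 remains.

16/27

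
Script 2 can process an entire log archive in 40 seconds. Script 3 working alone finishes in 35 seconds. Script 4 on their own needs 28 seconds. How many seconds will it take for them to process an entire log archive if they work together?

56/5 seconds

Combined rate: 1/40 + 1/35 + 1/28 = (7 + 8 + 10)/280 = 25/280 = 5/56 per second.
Time = 1 ÷ (5/56) = 56/5 seconds.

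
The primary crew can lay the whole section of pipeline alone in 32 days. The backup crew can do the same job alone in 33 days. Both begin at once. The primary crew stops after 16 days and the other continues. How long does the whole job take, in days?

33/2 days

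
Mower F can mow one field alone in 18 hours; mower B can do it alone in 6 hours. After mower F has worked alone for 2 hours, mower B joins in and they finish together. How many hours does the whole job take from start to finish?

6 hours

In 2 hours mower F does 2/18 = 1/9 of the job, leaving 8/9.
Mower F and mower B together work at 2/9 per hour, so finishing takes 8/9 ÷ 2/9 = 4 hours.
Total time = 2 + 4 = 6 hours.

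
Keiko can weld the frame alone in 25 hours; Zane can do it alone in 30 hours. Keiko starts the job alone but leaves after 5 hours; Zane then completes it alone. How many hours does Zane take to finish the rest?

24 hours

In 5 hours Keiko does 5/25 = 1/5 of the job, leaving 4/5.
Zane works at 1/30 per hour, so finishing takes 4/5 ÷ 1/30 = 24 hours.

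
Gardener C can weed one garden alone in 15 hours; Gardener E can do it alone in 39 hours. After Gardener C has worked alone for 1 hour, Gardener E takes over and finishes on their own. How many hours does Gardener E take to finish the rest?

In 1 hour Gardener C does 1/15 of the job, leaving 14/15.
Gardener E works at 1/39 per hour, so finishing takes 14/15 ÷ 1/39 = 182/5 hours.

182/5 hours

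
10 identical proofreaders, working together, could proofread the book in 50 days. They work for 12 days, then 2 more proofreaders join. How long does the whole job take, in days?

131/3 days

One proofreader does 1/500 of the job per day.
After 12 days with 10 proofreaders, 6/25 is done (19/25 left).
With 12 proofreaders the rate is 12/500 = 3/125, so the rest takes 19/25 ÷ 3/125 = 95/3 days.
Total = 12 + 95/3 = 131/3 days.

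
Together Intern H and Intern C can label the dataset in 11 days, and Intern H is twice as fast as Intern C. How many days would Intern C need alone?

Let Intern C's rate be r; then Intern H's rate is 2r, so together (2 + 1)r = 3r = 1/11.
Thus r = 1/33 per day.
Intern C alone: 33 days; Intern H alone: 33/2 days.

33 days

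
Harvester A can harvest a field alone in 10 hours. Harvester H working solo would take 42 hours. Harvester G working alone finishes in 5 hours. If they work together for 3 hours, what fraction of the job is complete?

Combined rate: 1/10 + 1/42 + 1/5 = (21 + 5 + 42)/210 = 68/210 = 34/105 per hour.
In 3 hours they complete 3·34/105 = 34/35 of the job.

34/35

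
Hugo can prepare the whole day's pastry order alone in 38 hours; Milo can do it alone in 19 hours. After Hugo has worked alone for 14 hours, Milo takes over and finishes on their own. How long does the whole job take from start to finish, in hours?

26 hours

In 14 hours Hugo does 14/38 = 7/19 of the job, leaving 12/19.
Milo works at 1/19 per hour, so finishing takes 12/19 ÷ 1/19 = 12 hours.
Total time = 14 + 12 = 26 hours.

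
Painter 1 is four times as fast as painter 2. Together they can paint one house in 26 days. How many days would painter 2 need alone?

Let painter 2's rate be r; then painter 1's rate is 4r, so together (4 + 1)r = 5r = 1/26.
Thus r = 1/130 per day.
Painter 2 alone: 130 days; painter 1 alone: 65/2 days.

130 days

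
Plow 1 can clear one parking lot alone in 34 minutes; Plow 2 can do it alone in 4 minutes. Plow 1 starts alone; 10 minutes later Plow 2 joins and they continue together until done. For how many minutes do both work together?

48/19 minutes

In 10 minutes Plow 1 does 10/34 = 5/17 of the job, leaving 12/17.
Plow 1 and Plow 2 together work at 19/68 per minute, so finishing takes 12/17 ÷ 19/68 = 48/19 minutes.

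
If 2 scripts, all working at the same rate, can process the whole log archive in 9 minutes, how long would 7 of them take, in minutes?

Total work is 2·9 = 18 script-minutes.
With 7 scripts: 18/7 minutes.

18/7 minutes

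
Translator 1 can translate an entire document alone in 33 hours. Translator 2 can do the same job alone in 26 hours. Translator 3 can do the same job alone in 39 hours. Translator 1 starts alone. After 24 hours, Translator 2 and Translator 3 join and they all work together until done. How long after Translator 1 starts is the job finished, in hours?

In the first 24 hours Translator 1 alone does 24/33 = 8/11 of the job, leaving 3/11.
Once everyone is working, combined rate: 1/33 + 1/26 + 1/39 = (26 + 33 + 22)/858 = 81/858 = 27/286 per hour.
Remaining 3/11 at 27/286 per hour takes 26/9 hours.
Total from the start = 24 + 26/9 = 242/9 hours.

242/9 hours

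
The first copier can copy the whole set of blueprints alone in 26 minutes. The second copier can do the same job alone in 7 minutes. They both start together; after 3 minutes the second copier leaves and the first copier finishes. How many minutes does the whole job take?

In the first 3 minutes the combined rate is 33/182, so 99/182 of the job is done, leaving 83/182.
After the second copier leaves the rate is 1/26 per minute; the remaining 83/182 takes 83/7 minutes.
Total = 3 + 83/7 = 104/7 minutes.

104/7 minutes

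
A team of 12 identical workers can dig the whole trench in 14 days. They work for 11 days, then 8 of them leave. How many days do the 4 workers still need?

9 days

One worker does 1/168 of the job per day.
After 11 days with 12 workers, 11/14 is done (3/14 left).
With 4 workers the rate is 4/168 = 1/42, so the rest takes 3/14 ÷ 1/42 = 9 days.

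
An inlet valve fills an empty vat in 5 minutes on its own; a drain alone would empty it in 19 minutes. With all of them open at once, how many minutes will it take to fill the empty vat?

95/14 minutes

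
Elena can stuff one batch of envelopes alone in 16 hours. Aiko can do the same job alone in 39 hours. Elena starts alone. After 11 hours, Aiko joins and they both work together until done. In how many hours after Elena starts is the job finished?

In the first 11 hours Elena alone does 11/16 of the job, leaving 5/16.
Once everyone is working, combined rate: 1/16 + 1/39 = (39 + 16)/624 = 55/624 per hour.
Remaining 5/16 at 55/624 per hour takes 39/11 hours.
Total from the start = 11 + 39/11 = 160/11 hours.

160/11 hours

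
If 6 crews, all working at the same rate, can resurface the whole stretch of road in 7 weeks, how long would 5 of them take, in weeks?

Total work is 6·7 = 42 crew-weeks.
With 5 crews: 42/5 weeks.

42/5 weeks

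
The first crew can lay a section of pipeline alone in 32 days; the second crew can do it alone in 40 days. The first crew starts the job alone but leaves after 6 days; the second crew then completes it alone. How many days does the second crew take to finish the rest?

In 6 days the first crew does 6/32 = 3/16 of the job, leaving 13/16.
The second crew works at 1/40 per day, so finishing takes 13/16 ÷ 1/40 = 65/2 days.

65/2 days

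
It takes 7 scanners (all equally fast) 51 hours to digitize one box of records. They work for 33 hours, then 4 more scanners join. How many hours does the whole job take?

489/11 hours

One scanner does 1/357 of the job per hour.
After 33 hours with 7 scanners, 11/17 is done (6/17 left).
With 11 scanners the rate is 11/357, so the rest takes 6/17 ÷ 11/357 = 126/11 hours.
Total = 33 + 126/11 = 489/11 hours.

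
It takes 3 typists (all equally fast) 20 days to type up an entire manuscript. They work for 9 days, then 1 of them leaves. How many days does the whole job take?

51/2 days

One typist does 1/60 of the job per day.
After 9 days with 3 typists, 9/20 is done (11/20 left).
With 2 typists the rate is 2/60 = 1/30, so the rest takes 11/20 ÷ 1/30 = 33/2 days.
Total = 9 + 33/2 = 51/2 days.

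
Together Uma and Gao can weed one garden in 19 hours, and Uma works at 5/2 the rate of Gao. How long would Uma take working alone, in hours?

Let Gao's rate be r; then Uma's rate is (5/2)r, so together (5/2 + 1)r = (7/2)r = 1/19.
Thus r = 2/133 per hour.
Gao alone: 133/2 hours; Uma alone: 133/5 hours.

133/5 hours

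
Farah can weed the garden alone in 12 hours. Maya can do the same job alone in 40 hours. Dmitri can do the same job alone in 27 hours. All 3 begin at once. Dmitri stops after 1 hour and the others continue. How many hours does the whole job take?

80/9 hours

In the first 1 hour the combined rate is 157/1080, so 157/1080 of the job is done, leaving 923/1080.
After Dmitri leaves the rate is 13/120 per hour; the remaining 923/1080 takes 71/9 hours.
Total = 1 + 71/9 = 80/9 hours.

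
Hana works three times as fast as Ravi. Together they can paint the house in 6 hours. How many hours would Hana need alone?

Let Ravi's rate be r; then Hana's rate is 3r, so together (3 + 1)r = 4r = 1/6.
Thus r = 1/24 per hour.
Ravi alone: 24 hours; Hana alone: 8 hours.

8 hours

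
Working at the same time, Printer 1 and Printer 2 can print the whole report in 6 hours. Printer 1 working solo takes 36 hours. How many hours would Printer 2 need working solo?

36/5 hours

Combined rate is 1/6 per hour.
Known contribution: 1/36 per hour.
So Printer 2's rate is 1/6 − 1/36 = 5/36, meaning 36/5 hours alone.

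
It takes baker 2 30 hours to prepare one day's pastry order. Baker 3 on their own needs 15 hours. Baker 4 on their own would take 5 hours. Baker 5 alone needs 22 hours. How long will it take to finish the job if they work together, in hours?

Combined rate: 1/30 + 1/15 + 1/5 + 1/22 = (11 + 22 + 66 + 15)/330 = 114/330 = 19/55 per hour.
Time = 1 ÷ (19/55) = 55/19 hours.

55/19 hours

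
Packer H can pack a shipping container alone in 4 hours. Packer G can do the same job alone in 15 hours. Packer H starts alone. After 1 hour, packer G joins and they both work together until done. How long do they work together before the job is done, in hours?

45/19 hours

In the first 1 hour packer H alone does 1/4 of the job, leaving 3/4.
Once everyone is working, combined rate: 1/4 + 1/15 = (15 + 4)/60 = 19/60 per hour.
Remaining 3/4 at 19/60 per hour takes 45/19 hours.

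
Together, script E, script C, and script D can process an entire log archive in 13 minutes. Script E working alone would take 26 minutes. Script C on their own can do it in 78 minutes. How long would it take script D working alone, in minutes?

Combined rate is 1/13 per minute.
Known contribution: 1/26 + 1/78 = (3 + 1)/78 = 4/78 = 2/39 per minute.
So script D's rate is 1/13 − 2/39 = 1/39, meaning 39 minutes alone.

39 minutes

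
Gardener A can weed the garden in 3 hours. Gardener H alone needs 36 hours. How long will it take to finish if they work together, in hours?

36/13 hours

With two workers the combined time is the product over the sum: 3·36/(3+36) = 108/39 = 36/13 hours.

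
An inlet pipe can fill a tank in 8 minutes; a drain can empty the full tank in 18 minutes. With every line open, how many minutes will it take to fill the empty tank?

72/5 minutes

Net rate = 1/8 − 1/18 = (9 − 4)/72 = 5/72 per minute.
Filling time = 1 ÷ (5/72) = 72/5 minutes.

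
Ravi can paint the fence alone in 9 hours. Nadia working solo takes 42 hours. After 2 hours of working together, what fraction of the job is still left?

Combined rate: 1/9 + 1/42 = (14 + 3)/126 = 17/126 per hour.
In 2 hours they complete 2·17/126 = 17/63 of the job.
So 46/63 remains.

46/63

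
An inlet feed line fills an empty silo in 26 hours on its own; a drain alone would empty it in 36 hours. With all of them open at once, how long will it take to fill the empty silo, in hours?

Net rate = 1/26 − 1/36 = (18 − 13)/468 = 5/468 per hour.
Filling time = 1 ÷ (5/468) = 468/5 hours.

468/5 hours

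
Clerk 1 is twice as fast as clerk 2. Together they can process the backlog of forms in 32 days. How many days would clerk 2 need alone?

96 days

Let clerk 2's rate be r; then clerk 1's rate is 2r, so together (2 + 1)r = 3r = 1/32.
Thus r = 1/96 per day.
Clerk 2 alone: 96 days; clerk 1 alone: 48 days.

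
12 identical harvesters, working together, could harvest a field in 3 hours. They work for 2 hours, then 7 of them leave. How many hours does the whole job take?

One harvester does 1/36 of the job per hour.
After 2 hours with 12 harvesters, 2/3 is done (1/3 left).
With 5 harvesters the rate is 5/36, so the rest takes 1/3 ÷ 5/36 = 12/5 hours.
Total = 2 + 12/5 = 22/5 hours.

22/5 hours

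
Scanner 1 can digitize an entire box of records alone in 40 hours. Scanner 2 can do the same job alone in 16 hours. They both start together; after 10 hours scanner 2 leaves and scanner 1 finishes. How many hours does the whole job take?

15 hours

In the first 10 hours the combined rate is 7/80, so 7/8 of the job is done, leaving 1/8.
After scanner 2 leaves the rate is 1/40 per hour; the remaining 1/8 takes 5 hours.
Total = 10 + 5 = 15 hours.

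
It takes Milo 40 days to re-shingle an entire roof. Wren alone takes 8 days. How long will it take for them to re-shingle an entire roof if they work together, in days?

Combined rate: 1/40 + 1/8 = (1 + 5)/40 = 6/40 = 3/20 per day.
Time = 1 ÷ (3/20) = 20/3 days.

20/3 days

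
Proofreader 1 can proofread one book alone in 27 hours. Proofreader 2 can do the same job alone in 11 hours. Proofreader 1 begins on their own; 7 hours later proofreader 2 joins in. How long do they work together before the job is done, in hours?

In the first 7 hours proofreader 1 alone does 7/27 of the job, leaving 20/27.
Once everyone is working, combined rate: 1/27 + 1/11 = (11 + 27)/297 = 38/297 per hour.
Remaining 20/27 at 38/297 per hour takes 110/19 hours.

110/19 hours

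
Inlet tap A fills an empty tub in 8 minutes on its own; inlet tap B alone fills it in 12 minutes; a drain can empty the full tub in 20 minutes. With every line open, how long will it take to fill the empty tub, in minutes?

120/19 minutes

Net rate = 1/8 + 1/12 − 1/20 = (15 + 10 − 6)/120 = 19/120 per minute.
Filling time = 1 ÷ (19/120) = 120/19 minutes.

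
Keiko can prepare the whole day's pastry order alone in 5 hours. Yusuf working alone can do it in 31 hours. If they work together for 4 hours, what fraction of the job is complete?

Combined rate: 1/5 + 1/31 = (31 + 5)/155 = 36/155 per hour.
In 4 hours they complete 4·36/155 = 144/155 of the job.

144/155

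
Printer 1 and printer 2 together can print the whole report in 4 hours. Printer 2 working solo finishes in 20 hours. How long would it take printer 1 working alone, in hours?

5 hours

Combined rate is 1/4 per hour.
Known contribution: 1/20 per hour.
So printer 1's rate is 1/4 − 1/20 = 1/5, meaning 5 hours alone.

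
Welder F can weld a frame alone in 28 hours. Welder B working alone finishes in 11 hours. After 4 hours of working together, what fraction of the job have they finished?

Combined rate: 1/28 + 1/11 = (11 + 28)/308 = 39/308 per hour.
In 4 hours they complete 4·39/308 = 39/77 of the job.

39/77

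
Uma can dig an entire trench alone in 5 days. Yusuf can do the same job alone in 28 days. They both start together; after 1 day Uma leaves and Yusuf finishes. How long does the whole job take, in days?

112/5 days

In the first 1 day the combined rate is 33/140, so 33/140 of the job is done, leaving 107/140.
After Uma leaves the rate is 1/28 per day; the remaining 107/140 takes 107/5 days.
Total = 1 + 107/5 = 112/5 days.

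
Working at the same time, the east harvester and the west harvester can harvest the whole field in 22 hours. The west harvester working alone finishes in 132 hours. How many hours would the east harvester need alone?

132/5 hours

Combined rate is 1/22 per hour.
Known contribution: 1/132 per hour.
So the east harvester's rate is 1/22 − 1/132 = 5/132, meaning 132/5 hours alone.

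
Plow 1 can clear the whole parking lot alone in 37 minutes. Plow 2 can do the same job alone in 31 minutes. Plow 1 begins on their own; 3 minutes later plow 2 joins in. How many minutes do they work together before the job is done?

31/2 minutes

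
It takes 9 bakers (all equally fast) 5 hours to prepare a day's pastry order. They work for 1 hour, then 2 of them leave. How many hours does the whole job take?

43/7 hours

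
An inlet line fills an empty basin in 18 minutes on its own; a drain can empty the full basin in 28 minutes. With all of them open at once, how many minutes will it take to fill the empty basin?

252/5 minutes

Net rate = 1/18 − 1/28 = (14 − 9)/252 = 5/252 per minute.
Filling time = 1 ÷ (5/252) = 252/5 minutes.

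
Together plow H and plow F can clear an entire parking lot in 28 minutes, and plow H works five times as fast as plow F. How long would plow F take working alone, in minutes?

168 minutes

Let plow F's rate be r; then plow H's rate is 5r, so together (5 + 1)r = 6r = 1/28.
Thus r = 1/168 per minute.
Plow F alone: 168 minutes; plow H alone: 168/5 minutes.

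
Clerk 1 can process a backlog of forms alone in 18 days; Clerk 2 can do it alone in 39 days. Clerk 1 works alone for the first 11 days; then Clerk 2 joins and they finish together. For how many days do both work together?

In 11 days Clerk 1 does 11/18 of the job, leaving 7/18.
Clerk 1 and Clerk 2 together work at 19/234 per day, so finishing takes 7/18 ÷ 19/234 = 91/19 days.

91/19 days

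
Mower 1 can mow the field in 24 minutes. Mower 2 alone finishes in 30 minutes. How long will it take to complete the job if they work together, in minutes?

40/3 minutes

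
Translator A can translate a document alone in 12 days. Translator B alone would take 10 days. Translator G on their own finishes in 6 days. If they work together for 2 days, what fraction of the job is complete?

7/10

Combined rate: 1/12 + 1/10 + 1/6 = (5 + 6 + 10)/60 = 21/60 = 7/20 per day.
In 2 days they complete 2·7/20 = 7/10 of the job.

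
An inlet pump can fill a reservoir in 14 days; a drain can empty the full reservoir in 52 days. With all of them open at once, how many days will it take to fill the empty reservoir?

364/19 days

Net rate = 1/14 − 1/52 = (26 − 7)/364 = 19/364 per day.
Filling time = 1 ÷ (19/364) = 364/19 days.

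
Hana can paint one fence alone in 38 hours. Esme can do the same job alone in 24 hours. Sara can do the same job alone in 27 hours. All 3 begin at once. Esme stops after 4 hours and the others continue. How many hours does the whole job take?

In the first 4 hours the combined rate is 431/4104, so 431/1026 of the job is done, leaving 595/1026.
After Esme leaves the rate is 65/1026 per hour; the remaining 595/1026 takes 119/13 hours.
Total = 4 + 119/13 = 171/13 hours.

171/13 hours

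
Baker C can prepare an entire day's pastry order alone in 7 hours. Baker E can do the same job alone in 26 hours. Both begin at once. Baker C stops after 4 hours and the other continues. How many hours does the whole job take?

In the first 4 hours the combined rate is 33/182, so 66/91 of the job is done, leaving 25/91.
After baker C leaves the rate is 1/26 per hour; the remaining 25/91 takes 50/7 hours.
Total = 4 + 50/7 = 78/7 hours.

78/7 hours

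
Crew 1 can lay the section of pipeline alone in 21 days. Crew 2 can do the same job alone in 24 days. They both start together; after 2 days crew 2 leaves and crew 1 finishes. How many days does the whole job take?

77/4 days

In the first 2 days the combined rate is 5/56, so 5/28 of the job is done, leaving 23/28.
After crew 2 leaves the rate is 1/21 per day; the remaining 23/28 takes 69/4 days.
Total = 2 + 69/4 = 77/4 days.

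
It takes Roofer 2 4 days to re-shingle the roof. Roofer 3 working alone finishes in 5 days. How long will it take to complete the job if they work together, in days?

20/9 days

Combined rate: 1/4 + 1/5 = (5 + 4)/20 = 9/20 per day.
Time = 1 ÷ (9/20) = 20/9 days.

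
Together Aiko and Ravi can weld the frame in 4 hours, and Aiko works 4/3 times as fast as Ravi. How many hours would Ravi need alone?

Let Ravi's rate be r; then Aiko's rate is (4/3)r, so together (4/3 + 1)r = (7/3)r = 1/4.
Thus r = 3/28 per hour.
Ravi alone: 28/3 hours; Aiko alone: 7 hours.

28/3 hours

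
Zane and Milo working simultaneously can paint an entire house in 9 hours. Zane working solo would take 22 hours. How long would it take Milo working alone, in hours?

198/13 hours

Combined rate is 1/9 per hour.
Known contribution: 1/22 per hour.
So Milo's rate is 1/9 − 1/22 = 13/198, meaning 198/13 hours alone.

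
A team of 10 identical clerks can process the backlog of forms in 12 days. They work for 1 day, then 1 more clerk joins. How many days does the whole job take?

11 days

One clerk does 1/120 of the job per day.
After 1 day with 10 clerks, 1/12 is done (11/12 left).
With 11 clerks the rate is 11/120, so the rest takes 11/12 ÷ 11/120 = 10 days.
Total = 1 + 10 = 11 days.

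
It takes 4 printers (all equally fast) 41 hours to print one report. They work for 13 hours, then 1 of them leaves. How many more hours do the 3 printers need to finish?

One printer does 1/164 of the job per hour.
After 13 hours with 4 printers, 13/41 is done (28/41 left).
With 3 printers the rate is 3/164, so the rest takes 28/41 ÷ 3/164 = 112/3 hours.

112/3 hours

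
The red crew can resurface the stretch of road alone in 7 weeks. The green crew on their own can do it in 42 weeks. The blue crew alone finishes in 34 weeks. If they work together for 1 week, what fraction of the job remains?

41/51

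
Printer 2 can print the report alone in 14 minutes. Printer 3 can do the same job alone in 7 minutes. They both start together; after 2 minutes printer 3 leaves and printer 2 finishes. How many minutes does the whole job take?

10 minutes

In the first 2 minutes the combined rate is 3/14, so 3/7 of the job is done, leaving 4/7.
After printer 3 leaves the rate is 1/14 per minute; the remaining 4/7 takes 8 minutes.
Total = 2 + 8 = 10 minutes.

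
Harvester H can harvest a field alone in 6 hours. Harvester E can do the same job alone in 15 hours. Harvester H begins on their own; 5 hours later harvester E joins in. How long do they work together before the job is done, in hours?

In the first 5 hours harvester H alone does 5/6 of the job, leaving 1/6.
Once everyone is working, combined rate: 1/6 + 1/15 = (5 + 2)/30 = 7/30 per hour.
Remaining 1/6 at 7/30 per hour takes 5/7 hours.

5/7 hours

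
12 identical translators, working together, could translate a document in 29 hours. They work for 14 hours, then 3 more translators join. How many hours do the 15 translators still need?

One translator does 1/348 of the job per hour.
After 14 hours with 12 translators, 14/29 is done (15/29 left).
With 15 translators the rate is 15/348 = 5/116, so the rest takes 15/29 ÷ 5/116 = 12 hours.

12 hours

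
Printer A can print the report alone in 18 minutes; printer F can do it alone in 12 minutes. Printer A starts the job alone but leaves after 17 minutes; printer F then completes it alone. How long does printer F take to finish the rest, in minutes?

In 17 minutes printer A does 17/18 of the job, leaving 1/18.
Printer F works at 1/12 per minute, so finishing takes 1/18 ÷ 1/12 = 2/3 minutes.

2/3 minutes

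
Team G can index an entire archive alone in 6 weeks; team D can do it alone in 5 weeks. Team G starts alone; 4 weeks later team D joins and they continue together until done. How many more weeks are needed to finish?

In 4 weeks team G does 4/6 = 2/3 of the job, leaving 1/3.
Team G and team D together work at 11/30 per week, so finishing takes 1/3 ÷ 11/30 = 10/11 weeks.

10/11 weeks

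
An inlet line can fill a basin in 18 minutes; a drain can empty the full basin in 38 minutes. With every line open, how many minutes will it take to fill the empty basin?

Net rate = 1/18 − 1/38 = (19 − 9)/342 = 10/342 = 5/171 per minute.
Filling time = 1 ÷ (5/171) = 171/5 minutes.

171/5 minutes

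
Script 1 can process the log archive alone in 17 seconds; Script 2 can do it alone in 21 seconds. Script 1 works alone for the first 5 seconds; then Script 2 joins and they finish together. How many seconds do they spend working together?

In 5 seconds Script 1 does 5/17 of the job, leaving 12/17.
Script 1 and Script 2 together work at 38/357 per second, so finishing takes 12/17 ÷ 38/357 = 126/19 seconds.

126/19 seconds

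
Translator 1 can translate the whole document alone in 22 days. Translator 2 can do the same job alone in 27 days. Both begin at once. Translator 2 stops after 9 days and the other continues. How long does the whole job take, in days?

In the first 9 days the combined rate is 49/594, so 49/66 of the job is done, leaving 17/66.
After translator 2 leaves the rate is 1/22 per day; the remaining 17/66 takes 17/3 days.
Total = 9 + 17/3 = 44/3 days.

44/3 days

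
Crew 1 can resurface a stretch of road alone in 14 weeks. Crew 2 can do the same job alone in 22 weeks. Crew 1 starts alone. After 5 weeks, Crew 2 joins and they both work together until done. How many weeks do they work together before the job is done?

In the first 5 weeks Crew 1 alone does 5/14 of the job, leaving 9/14.
Once everyone is working, combined rate: 1/14 + 1/22 = (11 + 7)/154 = 18/154 = 9/77 per week.
Remaining 9/14 at 9/77 per week takes 11/2 weeks.

11/2 weeks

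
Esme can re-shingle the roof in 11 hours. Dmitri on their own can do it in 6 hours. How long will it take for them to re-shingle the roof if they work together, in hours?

Combined rate: 1/11 + 1/6 = (6 + 11)/66 = 17/66 per hour.
Time = 1 ÷ (17/66) = 66/17 hours.

66/17 hours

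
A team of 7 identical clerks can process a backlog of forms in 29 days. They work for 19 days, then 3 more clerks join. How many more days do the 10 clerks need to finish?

7 days

One clerk does 1/203 of the job per day.
After 19 days with 7 clerks, 19/29 is done (10/29 left).
With 10 clerks the rate is 10/203, so the rest takes 10/29 ÷ 10/203 = 7 days.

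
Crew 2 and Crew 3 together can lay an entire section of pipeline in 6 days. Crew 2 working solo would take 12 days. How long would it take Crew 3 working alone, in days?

Combined rate is 1/6 per day.
Known contribution: 1/12 per day.
So Crew 3's rate is 1/6 − 1/12 = 1/12, meaning 12 days alone.

12 days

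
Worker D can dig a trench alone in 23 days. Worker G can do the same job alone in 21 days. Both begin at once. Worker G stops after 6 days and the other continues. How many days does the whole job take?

115/7 days

In the first 6 days the combined rate is 44/483, so 88/161 of the job is done, leaving 73/161.
After Worker G leaves the rate is 1/23 per day; the remaining 73/161 takes 73/7 days.
Total = 6 + 73/7 = 115/7 days.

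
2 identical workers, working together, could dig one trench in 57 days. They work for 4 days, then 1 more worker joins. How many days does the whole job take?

One worker does 1/114 of the job per day.
After 4 days with 2 workers, 4/57 is done (53/57 left).
With 3 workers the rate is 3/114 = 1/38, so the rest takes 53/57 ÷ 1/38 = 106/3 days.
Total = 4 + 106/3 = 118/3 days.

118/3 days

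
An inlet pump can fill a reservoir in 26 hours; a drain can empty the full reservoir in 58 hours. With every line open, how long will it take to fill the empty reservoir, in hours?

377/8 hours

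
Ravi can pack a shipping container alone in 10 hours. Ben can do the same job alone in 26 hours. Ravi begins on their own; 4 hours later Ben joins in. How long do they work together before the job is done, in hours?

13/3 hours

In the first 4 hours Ravi alone does 4/10 = 2/5 of the job, leaving 3/5.
Once everyone is working, combined rate: 1/10 + 1/26 = (13 + 5)/130 = 18/130 = 9/65 per hour.
Remaining 3/5 at 9/65 per hour takes 13/3 hours.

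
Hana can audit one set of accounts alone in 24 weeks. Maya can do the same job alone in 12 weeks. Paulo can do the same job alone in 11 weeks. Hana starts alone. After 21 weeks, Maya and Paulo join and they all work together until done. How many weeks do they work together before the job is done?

11/19 weeks

In the first 21 weeks Hana alone does 21/24 = 7/8 of the job, leaving 1/8.
Once everyone is working, combined rate: 1/24 + 1/12 + 1/11 = (11 + 22 + 24)/264 = 57/264 = 19/88 per week.
Remaining 1/8 at 19/88 per week takes 11/19 weeks.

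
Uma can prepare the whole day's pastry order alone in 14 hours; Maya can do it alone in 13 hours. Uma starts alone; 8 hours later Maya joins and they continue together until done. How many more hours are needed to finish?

In 8 hours Uma does 8/14 = 4/7 of the job, leaving 3/7.
Uma and Maya together work at 27/182 per hour, so finishing takes 3/7 ÷ 27/182 = 26/9 hours.

26/9 hours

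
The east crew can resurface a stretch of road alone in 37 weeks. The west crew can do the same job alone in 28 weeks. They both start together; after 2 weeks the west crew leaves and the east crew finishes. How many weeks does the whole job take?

In the first 2 weeks the combined rate is 65/1036, so 65/518 of the job is done, leaving 453/518.
After the west crew leaves the rate is 1/37 per week; the remaining 453/518 takes 453/14 weeks.
Total = 2 + 453/14 = 481/14 weeks.

481/14 weeks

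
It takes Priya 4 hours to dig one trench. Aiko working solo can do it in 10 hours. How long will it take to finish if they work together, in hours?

Combined rate: 1/4 + 1/10 = (5 + 2)/20 = 7/20 per hour.
Time = 1 ÷ (7/20) = 20/7 hours.

20/7 hours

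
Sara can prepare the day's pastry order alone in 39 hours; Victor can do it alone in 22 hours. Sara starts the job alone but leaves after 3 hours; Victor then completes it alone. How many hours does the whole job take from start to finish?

303/13 hours

In 3 hours Sara does 3/39 = 1/13 of the job, leaving 12/13.
Victor works at 1/22 per hour, so finishing takes 12/13 ÷ 1/22 = 264/13 hours.
Total time = 3 + 264/13 = 303/13 hours.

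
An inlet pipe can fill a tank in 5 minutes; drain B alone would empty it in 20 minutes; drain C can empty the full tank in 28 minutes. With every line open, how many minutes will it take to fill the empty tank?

35/4 minutes

Net rate = 1/5 − 1/20 − 1/28 = (28 − 7 − 5)/140 = 16/140 = 4/35 per minute.
Filling time = 1 ÷ (4/35) = 35/4 minutes.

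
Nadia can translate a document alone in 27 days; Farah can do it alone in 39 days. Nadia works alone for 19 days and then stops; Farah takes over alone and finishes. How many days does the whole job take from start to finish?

In 19 days Nadia does 19/27 of the job, leaving 8/27.
Farah works at 1/39 per day, so finishing takes 8/27 ÷ 1/39 = 104/9 days.
Total time = 19 + 104/9 = 275/9 days.

275/9 days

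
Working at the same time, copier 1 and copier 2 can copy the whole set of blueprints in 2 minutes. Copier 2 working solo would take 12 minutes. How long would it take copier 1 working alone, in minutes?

12/5 minutes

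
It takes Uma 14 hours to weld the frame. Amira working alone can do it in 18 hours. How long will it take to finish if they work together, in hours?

63/8 hours

Combined rate: 1/14 + 1/18 = (9 + 7)/126 = 16/126 = 8/63 per hour.
Time = 1 ÷ (8/63) = 63/8 hours.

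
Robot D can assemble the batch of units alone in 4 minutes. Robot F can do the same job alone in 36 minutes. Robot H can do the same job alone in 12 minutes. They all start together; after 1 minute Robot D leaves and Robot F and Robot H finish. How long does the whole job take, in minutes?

In the first 1 minute the combined rate is 13/36, so 13/36 of the job is done, leaving 23/36.
After Robot D leaves the rate is 1/9 per minute; the remaining 23/36 takes 23/4 minutes.
Total = 1 + 23/4 = 27/4 minutes.

27/4 minutes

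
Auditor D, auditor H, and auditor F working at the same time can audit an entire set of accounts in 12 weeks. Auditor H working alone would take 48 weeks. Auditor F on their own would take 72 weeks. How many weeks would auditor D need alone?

Combined rate is 1/12 per week.
Known contribution: 1/48 + 1/72 = (3 + 2)/144 = 5/144 per week.
So auditor D's rate is 1/12 − 5/144 = 7/144, meaning 144/7 weeks alone.

144/7 weeks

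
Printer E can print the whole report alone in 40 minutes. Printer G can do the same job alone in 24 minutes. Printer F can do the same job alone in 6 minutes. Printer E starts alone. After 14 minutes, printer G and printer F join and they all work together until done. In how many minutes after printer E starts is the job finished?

In the first 14 minutes printer E alone does 14/40 = 7/20 of the job, leaving 13/20.
Once everyone is working, combined rate: 1/40 + 1/24 + 1/6 = (3 + 5 + 20)/120 = 28/120 = 7/30 per minute.
Remaining 13/20 at 7/30 per minute takes 39/14 minutes.
Total from the start = 14 + 39/14 = 235/14 minutes.

235/14 minutes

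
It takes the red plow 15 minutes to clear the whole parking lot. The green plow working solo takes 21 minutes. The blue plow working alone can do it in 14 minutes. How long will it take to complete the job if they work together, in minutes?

70/13 minutes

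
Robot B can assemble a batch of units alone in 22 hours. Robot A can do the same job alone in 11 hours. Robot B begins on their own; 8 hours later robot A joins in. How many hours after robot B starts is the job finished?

38/3 hours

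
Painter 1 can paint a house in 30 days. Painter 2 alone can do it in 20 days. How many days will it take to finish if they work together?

12 days

Combined rate: 1/30 + 1/20 = (2 + 3)/60 = 5/60 = 1/12 per day.
Time = 1 ÷ (1/12) = 12 days.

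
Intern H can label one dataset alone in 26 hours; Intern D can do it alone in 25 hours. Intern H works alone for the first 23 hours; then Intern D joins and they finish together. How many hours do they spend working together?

In 23 hours Intern H does 23/26 of the job, leaving 3/26.
Intern H and Intern D together work at 51/650 per hour, so finishing takes 3/26 ÷ 51/650 = 25/17 hours.

25/17 hours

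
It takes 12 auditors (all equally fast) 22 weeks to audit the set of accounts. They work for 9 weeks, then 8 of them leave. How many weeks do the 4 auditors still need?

One auditor does 1/264 of the job per week.
After 9 weeks with 12 auditors, 9/22 is done (13/22 left).
With 4 auditors the rate is 4/264 = 1/66, so the rest takes 13/22 ÷ 1/66 = 39 weeks.

39 weeks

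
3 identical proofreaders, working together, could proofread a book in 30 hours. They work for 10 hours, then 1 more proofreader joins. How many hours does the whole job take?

25 hours

One proofreader does 1/90 of the job per hour.
After 10 hours with 3 proofreaders, 1/3 is done (2/3 left).
With 4 proofreaders the rate is 4/90 = 2/45, so the rest takes 2/3 ÷ 2/45 = 15 hours.
Total = 10 + 15 = 25 hours.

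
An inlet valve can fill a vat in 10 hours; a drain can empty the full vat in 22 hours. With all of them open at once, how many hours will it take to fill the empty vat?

Net rate = 1/10 − 1/22 = (11 − 5)/110 = 6/110 = 3/55 per hour.
Filling time = 1 ÷ (3/55) = 55/3 hours.

55/3 hours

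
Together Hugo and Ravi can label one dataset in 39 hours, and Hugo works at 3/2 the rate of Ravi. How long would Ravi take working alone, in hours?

195/2 hours

Let Ravi's rate be r; then Hugo's rate is (3/2)r, so together (3/2 + 1)r = (5/2)r = 1/39.
Thus r = 2/195 per hour.
Ravi alone: 195/2 hours; Hugo alone: 65 hours.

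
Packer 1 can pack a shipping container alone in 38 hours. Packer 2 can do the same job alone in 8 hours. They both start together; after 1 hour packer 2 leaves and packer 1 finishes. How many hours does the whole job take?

133/4 hours

In the first 1 hour the combined rate is 23/152, so 23/152 of the job is done, leaving 129/152.
After packer 2 leaves the rate is 1/38 per hour; the remaining 129/152 takes 129/4 hours.
Total = 1 + 129/4 = 133/4 hours.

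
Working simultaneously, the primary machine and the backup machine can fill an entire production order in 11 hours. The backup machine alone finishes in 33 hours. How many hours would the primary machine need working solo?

33/2 hours

Combined rate is 1/11 per hour.
Known contribution: 1/33 per hour.
So the primary machine's rate is 1/11 − 1/33 = 2/33, meaning 33/2 hours alone.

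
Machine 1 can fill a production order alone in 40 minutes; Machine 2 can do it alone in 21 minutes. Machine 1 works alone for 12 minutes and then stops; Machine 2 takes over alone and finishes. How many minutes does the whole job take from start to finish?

In 12 minutes Machine 1 does 12/40 = 3/10 of the job, leaving 7/10.
Machine 2 works at 1/21 per minute, so finishing takes 7/10 ÷ 1/21 = 147/10 minutes.
Total time = 12 + 147/10 = 267/10 minutes.

267/10 minutes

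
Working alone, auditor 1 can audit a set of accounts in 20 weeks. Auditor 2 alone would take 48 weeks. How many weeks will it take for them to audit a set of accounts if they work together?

Combined rate: 1/20 + 1/48 = (12 + 5)/240 = 17/240 per week.
Time = 1 ÷ (17/240) = 240/17 weeks.

240/17 weeks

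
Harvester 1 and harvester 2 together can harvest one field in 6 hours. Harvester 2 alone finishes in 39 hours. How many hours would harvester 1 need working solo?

Combined rate is 1/6 per hour.
Known contribution: 1/39 per hour.
So harvester 1's rate is 1/6 − 1/39 = 11/78, meaning 78/11 hours alone.

78/11 hours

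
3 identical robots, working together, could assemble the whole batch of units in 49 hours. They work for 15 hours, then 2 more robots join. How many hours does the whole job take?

One robot does 1/147 of the job per hour.
After 15 hours with 3 robots, 15/49 is done (34/49 left).
With 5 robots the rate is 5/147, so the rest takes 34/49 ÷ 5/147 = 102/5 hours.
Total = 15 + 102/5 = 177/5 hours.

177/5 hours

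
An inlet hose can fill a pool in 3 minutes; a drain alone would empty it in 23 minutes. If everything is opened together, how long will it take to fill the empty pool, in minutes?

69/20 minutes

Net rate = 1/3 − 1/23 = (23 − 3)/69 = 20/69 per minute.
Filling time = 1 ÷ (20/69) = 69/20 minutes.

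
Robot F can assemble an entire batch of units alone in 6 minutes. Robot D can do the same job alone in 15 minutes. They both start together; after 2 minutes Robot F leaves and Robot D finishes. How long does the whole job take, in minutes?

10 minutes

In the first 2 minutes the combined rate is 7/30, so 7/15 of the job is done, leaving 8/15.
After Robot F leaves the rate is 1/15 per minute; the remaining 8/15 takes 8 minutes.
Total = 2 + 8 = 10 minutes.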